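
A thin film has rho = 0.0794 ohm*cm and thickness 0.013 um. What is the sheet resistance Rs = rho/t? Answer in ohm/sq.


Step 1: Convert thickness to cm: t = 0.013 um = 1.3000e-06 cm
Step 2: Rs = rho / t = 0.0794 / 1.3000e-06
Step 3: Rs = 61076.9 ohm/sq

61076.9


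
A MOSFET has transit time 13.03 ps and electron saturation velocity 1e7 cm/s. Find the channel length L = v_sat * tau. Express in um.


Step 1: tau in seconds = 13.03 ps * 1e-12 = 1.3030e-11 s
Step 2: L = v_sat * tau = 1e7 * 1.3030e-11 = 1.3030e-04 cm
Step 3: L in um = 1.3030e-04 * 1e4 = 1.303 um

1.303


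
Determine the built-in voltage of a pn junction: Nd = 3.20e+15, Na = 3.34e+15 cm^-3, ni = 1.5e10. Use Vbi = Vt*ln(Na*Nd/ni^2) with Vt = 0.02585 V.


Step 1: Compute Na*Nd/ni^2 = 3.34e+15 * 3.20e+15 / (1.5e10)^2 = 4.7502e+10
Step 2: ln(4.7502e+10) = 24.5840
Step 3: Vbi = 0.02585 * 24.5840 = 0.635 V

0.635


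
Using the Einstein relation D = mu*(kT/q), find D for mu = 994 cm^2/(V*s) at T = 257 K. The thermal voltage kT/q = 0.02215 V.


Step 1: D = mu * (kT/q)
Step 2: D = 994 * 0.02215
Step 3: D = 22.02 cm^2/s

22.02


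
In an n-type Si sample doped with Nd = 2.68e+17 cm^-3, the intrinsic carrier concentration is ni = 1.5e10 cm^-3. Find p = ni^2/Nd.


Step 1: Since Nd >> ni, n ≈ Nd = 2.68e+17 cm^-3
Step 2: p = ni^2 / n = (1.5e10)^2 / 2.68e+17
Step 3: p = 2.25e20 / 2.68e+17 = 8.40e+02 cm^-3

8.40e+02


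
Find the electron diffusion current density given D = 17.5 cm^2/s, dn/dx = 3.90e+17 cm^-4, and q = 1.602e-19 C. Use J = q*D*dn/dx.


Step 1: J = q * D * (dn/dx)
Step 2: J = 1.602e-19 * 17.5 * 3.90e+17
Step 3: J = 1.09e+00 A/cm^2

1.09e+00


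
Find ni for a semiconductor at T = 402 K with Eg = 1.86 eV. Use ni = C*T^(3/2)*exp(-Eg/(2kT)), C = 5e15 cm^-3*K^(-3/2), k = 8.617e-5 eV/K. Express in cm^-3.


Step 1: Compute kT = 8.617e-5 * 402 = 0.03464034 eV
Step 2: Exponent = -Eg/(2kT) = -1.86/(2*0.03464034) = -26.84731
Step 3: T^(3/2) = 402^1.5 = 8060.07
Step 4: ni = 5e15 * 8060.07 * exp(-26.84731) = 8.82e+07 cm^-3

8.82e+07


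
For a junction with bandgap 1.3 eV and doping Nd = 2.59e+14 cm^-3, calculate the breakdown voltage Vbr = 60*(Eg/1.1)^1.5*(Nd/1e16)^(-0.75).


Step 1: Eg/1.1 = 1.3/1.1 = 1.181818
Step 2: (Eg/1.1)^1.5 = 1.181818^1.5 = 1.284772
Step 3: (Nd/1e16)^(-0.75) = (0.0259)^(-0.75) = 15.489064
Step 4: Vbr = 60 * 1.284772 * 15.489064 = 1194.0 V

1194.0


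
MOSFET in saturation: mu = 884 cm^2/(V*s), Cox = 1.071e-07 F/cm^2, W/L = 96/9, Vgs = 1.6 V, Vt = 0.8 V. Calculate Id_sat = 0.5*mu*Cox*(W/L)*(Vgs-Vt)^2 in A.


Step 1: Overdrive voltage Vov = Vgs - Vt = 1.6 - 0.8 = 0.8 V
Step 2: W/L = 96/9 = 10.6667
Step 3: Id = 0.5 * 884 * 1.071e-07 * 10.6667 * 0.8^2
Step 4: Id = 3.23e-04 A

3.23e-04


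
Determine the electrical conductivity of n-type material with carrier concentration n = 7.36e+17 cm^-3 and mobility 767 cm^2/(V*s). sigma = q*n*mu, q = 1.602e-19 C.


Step 1: sigma = q * n * mu
Step 2: sigma = 1.602e-19 * 7.36e+17 * 767
Step 3: sigma = 9.043e+01 S/cm

9.043e+01


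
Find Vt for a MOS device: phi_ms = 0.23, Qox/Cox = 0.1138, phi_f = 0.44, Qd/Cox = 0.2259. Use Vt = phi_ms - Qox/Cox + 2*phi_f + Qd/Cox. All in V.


Step 1: Vt = phi_ms - Qox/Cox + 2*phi_f + Qd/Cox
Step 2: Vt = 0.23 - 0.1138 + 2*0.44 + 0.2259
Step 3: Vt = 0.23 - 0.1138 + 0.88 + 0.2259
Step 4: Vt = 1.2221 V

1.2221


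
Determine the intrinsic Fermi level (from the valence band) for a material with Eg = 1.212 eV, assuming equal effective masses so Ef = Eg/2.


Step 1: For an intrinsic semiconductor, the Fermi level sits at midgap.
Step 2: Ef = Eg / 2 = 1.212 / 2 = 0.606 eV

0.606


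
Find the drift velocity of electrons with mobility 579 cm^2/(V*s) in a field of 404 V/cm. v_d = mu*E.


Step 1: v_d = mu * E
Step 2: v_d = 579 * 404 = 233916
Step 3: v_d = 2.34e+05 cm/s

2.34e+05


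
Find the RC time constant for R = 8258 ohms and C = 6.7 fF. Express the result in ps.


Step 1: tau = R * C
Step 2: tau = 8258 * 6.7 fF = 8258 * 6.7e-15 F
Step 3: tau = 5.53286e-11 s = 55.3286 ps

55.3286


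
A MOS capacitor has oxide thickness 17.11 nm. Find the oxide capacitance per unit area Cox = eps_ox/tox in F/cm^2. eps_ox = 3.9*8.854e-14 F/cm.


Step 1: eps_ox = 3.9 * 8.854e-14 = 3.45306e-13 F/cm
Step 2: tox in cm = 17.11 nm * 1e-7 = 1.7110e-06 cm
Step 3: Cox = 3.45306e-13 / 1.7110e-06 = 2.02e-07 F/cm^2

2.02e-07


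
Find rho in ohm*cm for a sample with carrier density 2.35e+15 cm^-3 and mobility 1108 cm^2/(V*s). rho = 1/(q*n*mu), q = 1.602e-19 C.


Step 1: sigma = q * n * mu = 1.602e-19 * 2.35e+15 * 1108 = 4.17129e-01 S/cm
Step 2: rho = 1 / sigma = 1 / 4.17129e-01 = 2.397 ohm*cm

2.397


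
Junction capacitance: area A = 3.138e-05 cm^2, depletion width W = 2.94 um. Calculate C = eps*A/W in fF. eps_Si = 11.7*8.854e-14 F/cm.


Step 1: eps_Si = 11.7 * 8.854e-14 = 1.035918e-12 F/cm
Step 2: W in cm = 2.94 * 1e-4 = 2.94e-04 cm
Step 3: C = 1.035918e-12 * 3.138e-05 / 2.94e-04 = 1.105684e-13 F
Step 4: C = 110.57 fF

110.57


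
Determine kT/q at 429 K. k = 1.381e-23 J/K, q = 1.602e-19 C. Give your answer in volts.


Step 1: kT = 1.381e-23 * 429 = 5.92449e-21 J
Step 2: Vt = kT/q = 5.92449e-21 / 1.602e-19
Step 3: Vt = 0.03698 V

0.03698


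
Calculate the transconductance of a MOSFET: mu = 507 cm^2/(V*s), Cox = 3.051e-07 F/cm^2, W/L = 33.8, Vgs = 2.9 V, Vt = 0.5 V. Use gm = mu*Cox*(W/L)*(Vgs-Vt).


Step 1: Vov = Vgs - Vt = 2.9 - 0.5 = 2.4 V
Step 2: gm = mu * Cox * (W/L) * Vov
Step 3: gm = 507 * 3.051e-07 * 33.8 * 2.4 = 1.25e-02 S

1.25e-02


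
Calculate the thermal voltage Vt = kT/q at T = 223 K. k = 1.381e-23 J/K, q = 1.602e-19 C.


Step 1: kT = 1.381e-23 * 223 = 3.07963e-21 J
Step 2: Vt = kT/q = 3.07963e-21 / 1.602e-19
Step 3: Vt = 0.01922 V

0.01922


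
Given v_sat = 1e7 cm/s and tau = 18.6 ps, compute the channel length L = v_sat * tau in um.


Step 1: tau in seconds = 18.6 ps * 1e-12 = 1.8600e-11 s
Step 2: L = v_sat * tau = 1e7 * 1.8600e-11 = 1.8600e-04 cm
Step 3: L in um = 1.8600e-04 * 1e4 = 1.86 um

1.86


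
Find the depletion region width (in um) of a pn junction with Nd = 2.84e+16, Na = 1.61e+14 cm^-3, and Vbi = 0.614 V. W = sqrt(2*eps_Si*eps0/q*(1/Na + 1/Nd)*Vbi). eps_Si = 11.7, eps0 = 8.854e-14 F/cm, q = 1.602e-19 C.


Step 1: 1/Na + 1/Nd = 1/1.61e+14 + 1/2.84e+16 = 6.24639e-15
Step 2: 2*eps*eps0/q = 2*11.7*8.854e-14/1.602e-19 = 1.293281e+07
Step 3: W^2 = 1.293281e+07 * 6.24639e-15 * 0.614 = 4.96010e-08
Step 4: W = sqrt(4.96010e-08) = 2.227e-04 cm = 2.227 um

2.227


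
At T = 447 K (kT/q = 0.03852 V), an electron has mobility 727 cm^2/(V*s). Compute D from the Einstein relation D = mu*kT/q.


Step 1: D = mu * (kT/q)
Step 2: D = 727 * 0.03852
Step 3: D = 28.0 cm^2/s

28.0


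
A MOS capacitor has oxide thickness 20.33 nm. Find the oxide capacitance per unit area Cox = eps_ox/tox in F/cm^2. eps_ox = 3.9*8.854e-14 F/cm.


Step 1: eps_ox = 3.9 * 8.854e-14 = 3.45306e-13 F/cm
Step 2: tox in cm = 20.33 nm * 1e-7 = 2.0330e-06 cm
Step 3: Cox = 3.45306e-13 / 2.0330e-06 = 1.70e-07 F/cm^2

1.70e-07


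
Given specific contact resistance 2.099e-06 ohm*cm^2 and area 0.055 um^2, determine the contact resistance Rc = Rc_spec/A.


Step 1: Convert area to cm^2: 0.055 um^2 = 5.5000e-10 cm^2
Step 2: Rc = Rc_spec / A = 2.099e-06 / 5.5000e-10
Step 3: Rc = 3.82e+03 ohms

3.82e+03


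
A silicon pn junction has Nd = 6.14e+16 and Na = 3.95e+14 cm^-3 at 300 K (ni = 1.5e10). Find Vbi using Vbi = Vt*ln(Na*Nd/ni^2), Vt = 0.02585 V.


Step 1: Compute Na*Nd/ni^2 = 3.95e+14 * 6.14e+16 / (1.5e10)^2 = 1.0779e+11
Step 2: ln(1.0779e+11) = 25.4035
Step 3: Vbi = 0.02585 * 25.4035 = 0.657 V

0.657


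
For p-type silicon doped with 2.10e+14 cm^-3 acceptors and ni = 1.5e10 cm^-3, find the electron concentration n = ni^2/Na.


Step 1: Majority hole concentration p ≈ Na = 2.10e+14 cm^-3
Step 2: n = ni^2 / Na = (1.5e10)^2 / 2.10e+14
Step 3: n = 1.07e+06 cm^-3

1.07e+06


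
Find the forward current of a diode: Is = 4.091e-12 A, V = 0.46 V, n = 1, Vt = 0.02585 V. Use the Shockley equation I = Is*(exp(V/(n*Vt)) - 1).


Step 1: V/(n*Vt) = 0.46/(1*0.02585) = 17.7950
Step 2: exp(17.7950) = 5.3490e+07
Step 3: I = 4.091e-12 * (5.3490e+07 - 1) = 2.19e-04 A

2.19e-04


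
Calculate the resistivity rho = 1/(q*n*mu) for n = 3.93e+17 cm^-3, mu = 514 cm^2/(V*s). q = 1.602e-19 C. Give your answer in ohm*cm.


Step 1: sigma = q * n * mu = 1.602e-19 * 3.93e+17 * 514 = 3.23607e+01 S/cm
Step 2: rho = 1 / sigma = 1 / 3.23607e+01 = 0.0309 ohm*cm

0.0309


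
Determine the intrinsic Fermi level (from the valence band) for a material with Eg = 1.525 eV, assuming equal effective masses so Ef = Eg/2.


Step 1: For an intrinsic semiconductor, the Fermi level sits at midgap.
Step 2: Ef = Eg / 2 = 1.525 / 2 = 0.7625 eV

0.7625


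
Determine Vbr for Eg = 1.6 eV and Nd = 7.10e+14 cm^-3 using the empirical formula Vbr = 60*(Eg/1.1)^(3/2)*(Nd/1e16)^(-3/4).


Step 1: Eg/1.1 = 1.6/1.1 = 1.454545
Step 2: (Eg/1.1)^1.5 = 1.454545^1.5 = 1.754247
Step 3: (Nd/1e16)^(-0.75) = (0.071)^(-0.75) = 7.270365
Step 4: Vbr = 60 * 1.754247 * 7.270365 = 765.2 V

765.2


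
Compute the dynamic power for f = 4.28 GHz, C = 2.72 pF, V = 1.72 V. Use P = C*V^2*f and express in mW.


Step 1: V^2 = 1.72^2 = 2.9584 V^2
Step 2: P = C*V^2*f = 2.72e-12 F * 2.9584 * 4.28e9 Hz
Step 3: P = 3.444050944e-02 W
Step 4: P = 34.441 mW

34.441


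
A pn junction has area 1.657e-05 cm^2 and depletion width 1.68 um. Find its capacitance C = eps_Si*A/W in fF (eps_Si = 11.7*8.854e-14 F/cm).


Step 1: eps_Si = 11.7 * 8.854e-14 = 1.035918e-12 F/cm
Step 2: W in cm = 1.68 * 1e-4 = 1.68e-04 cm
Step 3: C = 1.035918e-12 * 1.657e-05 / 1.68e-04 = 1.021736e-13 F
Step 4: C = 102.17 fF

102.17


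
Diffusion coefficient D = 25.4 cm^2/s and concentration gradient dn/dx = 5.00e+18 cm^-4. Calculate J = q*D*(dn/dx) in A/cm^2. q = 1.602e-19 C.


Step 1: J = q * D * (dn/dx)
Step 2: J = 1.602e-19 * 25.4 * 5.00e+18
Step 3: J = 2.03e+01 A/cm^2

2.03e+01


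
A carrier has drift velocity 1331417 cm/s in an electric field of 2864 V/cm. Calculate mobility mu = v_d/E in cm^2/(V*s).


Step 1: mu = v_d / E
Step 2: mu = 1331417 / 2864
Step 3: mu = 464.88 cm^2/(V*s)

464.88


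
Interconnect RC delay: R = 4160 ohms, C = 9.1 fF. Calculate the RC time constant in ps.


Step 1: tau = R * C
Step 2: tau = 4160 * 9.1 fF = 4160 * 9.1e-15 F
Step 3: tau = 3.7856e-11 s = 37.856 ps

37.856


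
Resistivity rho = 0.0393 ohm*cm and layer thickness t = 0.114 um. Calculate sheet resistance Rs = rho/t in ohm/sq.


Step 1: Convert thickness to cm: t = 0.114 um = 1.1400e-05 cm
Step 2: Rs = rho / t = 0.0393 / 1.1400e-05
Step 3: Rs = 3447.4 ohm/sq

3447.4


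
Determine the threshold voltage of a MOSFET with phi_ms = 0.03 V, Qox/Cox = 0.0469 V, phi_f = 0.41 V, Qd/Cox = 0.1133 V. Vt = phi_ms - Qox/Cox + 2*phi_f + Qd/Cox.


Step 1: Vt = phi_ms - Qox/Cox + 2*phi_f + Qd/Cox
Step 2: Vt = 0.03 - 0.0469 + 2*0.41 + 0.1133
Step 3: Vt = 0.03 - 0.0469 + 0.82 + 0.1133
Step 4: Vt = 0.9164 V

0.9164


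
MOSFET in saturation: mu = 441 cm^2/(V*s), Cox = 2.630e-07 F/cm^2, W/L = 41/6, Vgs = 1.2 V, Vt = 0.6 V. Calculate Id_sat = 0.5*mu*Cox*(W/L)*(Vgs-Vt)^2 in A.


Step 1: Overdrive voltage Vov = Vgs - Vt = 1.2 - 0.6 = 0.6 V
Step 2: W/L = 41/6 = 6.83333
Step 3: Id = 0.5 * 441 * 2.630e-07 * 6.83333 * 0.6^2
Step 4: Id = 1.43e-04 A

1.43e-04


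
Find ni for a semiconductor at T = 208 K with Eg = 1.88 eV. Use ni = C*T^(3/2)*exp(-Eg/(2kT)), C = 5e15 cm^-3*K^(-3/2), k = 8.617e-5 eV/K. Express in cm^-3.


Step 1: Compute kT = 8.617e-5 * 208 = 0.01792336 eV
Step 2: Exponent = -Eg/(2kT) = -1.88/(2*0.01792336) = -52.44552
Step 3: T^(3/2) = 208^1.5 = 2999.82
Step 4: ni = 5e15 * 2999.82 * exp(-52.44552) = 2.51e-04 cm^-3

2.51e-04


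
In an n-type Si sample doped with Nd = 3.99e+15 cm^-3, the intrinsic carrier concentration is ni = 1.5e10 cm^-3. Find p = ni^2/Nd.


Step 1: Since Nd >> ni, n ≈ Nd = 3.99e+15 cm^-3
Step 2: p = ni^2 / n = (1.5e10)^2 / 3.99e+15
Step 3: p = 2.25e20 / 3.99e+15 = 5.64e+04 cm^-3

5.64e+04


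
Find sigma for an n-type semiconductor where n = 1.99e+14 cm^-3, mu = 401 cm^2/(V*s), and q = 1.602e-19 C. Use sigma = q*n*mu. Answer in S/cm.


Step 1: sigma = q * n * mu
Step 2: sigma = 1.602e-19 * 1.99e+14 * 401
Step 3: sigma = 1.278e-02 S/cm

1.278e-02


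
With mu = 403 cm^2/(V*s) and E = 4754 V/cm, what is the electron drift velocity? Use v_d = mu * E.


Step 1: v_d = mu * E
Step 2: v_d = 403 * 4754 = 1915862
Step 3: v_d = 1.92e+06 cm/s

1.92e+06


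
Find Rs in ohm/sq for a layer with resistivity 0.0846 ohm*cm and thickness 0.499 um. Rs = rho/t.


Step 1: Convert thickness to cm: t = 0.499 um = 4.9900e-05 cm
Step 2: Rs = rho / t = 0.0846 / 4.9900e-05
Step 3: Rs = 1695.4 ohm/sq

1695.4


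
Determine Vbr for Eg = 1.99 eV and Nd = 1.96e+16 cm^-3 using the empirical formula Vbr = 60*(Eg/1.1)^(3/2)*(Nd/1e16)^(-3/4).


Step 1: Eg/1.1 = 1.99/1.1 = 1.809091
Step 2: (Eg/1.1)^1.5 = 1.809091^1.5 = 2.433272
Step 3: (Nd/1e16)^(-0.75) = (1.96)^(-0.75) = 0.603682
Step 4: Vbr = 60 * 2.433272 * 0.603682 = 88.1 V

88.1


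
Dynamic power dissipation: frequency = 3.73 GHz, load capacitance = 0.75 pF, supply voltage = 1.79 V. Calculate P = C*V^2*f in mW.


Step 1: V^2 = 1.79^2 = 3.2041 V^2
Step 2: P = C*V^2*f = 0.75e-12 F * 3.2041 * 3.73e9 Hz
Step 3: P = 8.96346975e-03 W
Step 4: P = 8.963 mW

8.963


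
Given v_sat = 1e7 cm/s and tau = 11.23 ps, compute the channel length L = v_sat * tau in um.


Step 1: tau in seconds = 11.23 ps * 1e-12 = 1.1230e-11 s
Step 2: L = v_sat * tau = 1e7 * 1.1230e-11 = 1.1230e-04 cm
Step 3: L in um = 1.1230e-04 * 1e4 = 1.123 um

1.123


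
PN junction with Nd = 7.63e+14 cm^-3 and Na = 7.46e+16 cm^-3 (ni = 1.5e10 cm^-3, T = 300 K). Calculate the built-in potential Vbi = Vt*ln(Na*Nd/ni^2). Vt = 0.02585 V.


Step 1: Compute Na*Nd/ni^2 = 7.46e+16 * 7.63e+14 / (1.5e10)^2 = 2.5298e+11
Step 2: ln(2.5298e+11) = 26.2566
Step 3: Vbi = 0.02585 * 26.2566 = 0.679 V

0.679


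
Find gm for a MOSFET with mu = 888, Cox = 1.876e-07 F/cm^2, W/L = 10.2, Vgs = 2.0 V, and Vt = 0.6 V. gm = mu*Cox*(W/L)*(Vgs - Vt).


Step 1: Vov = Vgs - Vt = 2.0 - 0.6 = 1.4 V
Step 2: gm = mu * Cox * (W/L) * Vov
Step 3: gm = 888 * 1.876e-07 * 10.2 * 1.4 = 2.38e-03 S

2.38e-03


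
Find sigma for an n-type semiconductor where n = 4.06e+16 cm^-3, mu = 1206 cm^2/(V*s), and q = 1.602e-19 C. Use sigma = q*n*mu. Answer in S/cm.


Step 1: sigma = q * n * mu
Step 2: sigma = 1.602e-19 * 4.06e+16 * 1206
Step 3: sigma = 7.844e+00 S/cm

7.844e+00


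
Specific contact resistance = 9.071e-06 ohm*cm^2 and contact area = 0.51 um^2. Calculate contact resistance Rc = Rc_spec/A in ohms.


Step 1: Convert area to cm^2: 0.51 um^2 = 5.1000e-09 cm^2
Step 2: Rc = Rc_spec / A = 9.071e-06 / 5.1000e-09
Step 3: Rc = 1.78e+03 ohms

1.78e+03


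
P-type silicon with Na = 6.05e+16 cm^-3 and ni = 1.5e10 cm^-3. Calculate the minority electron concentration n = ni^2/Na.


Step 1: Majority hole concentration p ≈ Na = 6.05e+16 cm^-3
Step 2: n = ni^2 / Na = (1.5e10)^2 / 6.05e+16
Step 3: n = 3.72e+03 cm^-3

3.72e+03


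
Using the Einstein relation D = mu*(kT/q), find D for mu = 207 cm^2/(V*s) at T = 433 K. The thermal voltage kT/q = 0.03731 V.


Step 1: D = mu * (kT/q)
Step 2: D = 207 * 0.03731
Step 3: D = 7.72 cm^2/s

7.72


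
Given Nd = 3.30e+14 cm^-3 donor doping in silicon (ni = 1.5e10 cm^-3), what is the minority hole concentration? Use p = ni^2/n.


Step 1: Since Nd >> ni, n ≈ Nd = 3.30e+14 cm^-3
Step 2: p = ni^2 / n = (1.5e10)^2 / 3.30e+14
Step 3: p = 2.25e20 / 3.30e+14 = 6.82e+05 cm^-3

6.82e+05


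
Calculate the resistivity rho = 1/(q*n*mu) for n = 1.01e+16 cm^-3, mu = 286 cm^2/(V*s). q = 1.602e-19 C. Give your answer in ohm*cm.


Step 1: sigma = q * n * mu = 1.602e-19 * 1.01e+16 * 286 = 4.62754e-01 S/cm
Step 2: rho = 1 / sigma = 1 / 4.62754e-01 = 2.161 ohm*cm

2.161


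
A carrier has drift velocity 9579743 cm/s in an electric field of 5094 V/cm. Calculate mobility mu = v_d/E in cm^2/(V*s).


Step 1: mu = v_d / E
Step 2: mu = 9579743 / 5094
Step 3: mu = 1880.59 cm^2/(V*s)

1880.59


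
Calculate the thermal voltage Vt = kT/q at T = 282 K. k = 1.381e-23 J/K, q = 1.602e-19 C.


Step 1: kT = 1.381e-23 * 282 = 3.89442e-21 J
Step 2: Vt = kT/q = 3.89442e-21 / 1.602e-19
Step 3: Vt = 0.02431 V

0.02431


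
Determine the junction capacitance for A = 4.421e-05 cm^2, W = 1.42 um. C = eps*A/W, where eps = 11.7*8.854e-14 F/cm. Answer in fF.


Step 1: eps_Si = 11.7 * 8.854e-14 = 1.035918e-12 F/cm
Step 2: W in cm = 1.42 * 1e-4 = 1.42e-04 cm
Step 3: C = 1.035918e-12 * 4.421e-05 / 1.42e-04 = 3.225207e-13 F
Step 4: C = 322.52 fF

322.52


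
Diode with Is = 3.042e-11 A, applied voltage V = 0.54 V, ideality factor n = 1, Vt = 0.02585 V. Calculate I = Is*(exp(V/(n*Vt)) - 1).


Step 1: V/(n*Vt) = 0.54/(1*0.02585) = 20.8897
Step 2: exp(20.8897) = 1.1811e+09
Step 3: I = 3.042e-11 * (1.1811e+09 - 1) = 3.59e-02 A

3.59e-02


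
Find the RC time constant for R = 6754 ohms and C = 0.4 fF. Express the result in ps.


Step 1: tau = R * C
Step 2: tau = 6754 * 0.4 fF = 6754 * 4.0e-16 F
Step 3: tau = 2.7016e-12 s = 2.7016 ps

2.7016


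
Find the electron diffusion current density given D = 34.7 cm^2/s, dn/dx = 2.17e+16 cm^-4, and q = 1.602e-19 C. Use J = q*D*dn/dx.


Step 1: J = q * D * (dn/dx)
Step 2: J = 1.602e-19 * 34.7 * 2.17e+16
Step 3: J = 1.21e-01 A/cm^2

1.21e-01


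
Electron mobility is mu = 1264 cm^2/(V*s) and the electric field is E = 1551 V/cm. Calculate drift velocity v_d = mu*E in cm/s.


Step 1: v_d = mu * E
Step 2: v_d = 1264 * 1551 = 1960464
Step 3: v_d = 1.96e+06 cm/s

1.96e+06


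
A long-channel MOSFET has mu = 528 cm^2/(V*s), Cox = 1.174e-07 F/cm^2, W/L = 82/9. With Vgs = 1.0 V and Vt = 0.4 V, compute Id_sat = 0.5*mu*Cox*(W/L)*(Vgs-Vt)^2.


Step 1: Overdrive voltage Vov = Vgs - Vt = 1.0 - 0.4 = 0.6 V
Step 2: W/L = 82/9 = 9.11111
Step 3: Id = 0.5 * 528 * 1.174e-07 * 9.11111 * 0.6^2
Step 4: Id = 1.02e-04 A

1.02e-04


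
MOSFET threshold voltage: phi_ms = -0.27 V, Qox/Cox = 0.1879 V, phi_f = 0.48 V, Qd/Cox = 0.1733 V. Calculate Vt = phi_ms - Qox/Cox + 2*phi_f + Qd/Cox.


Step 1: Vt = phi_ms - Qox/Cox + 2*phi_f + Qd/Cox
Step 2: Vt = -0.27 - 0.1879 + 2*0.48 + 0.1733
Step 3: Vt = -0.27 - 0.1879 + 0.96 + 0.1733
Step 4: Vt = 0.6754 V

0.6754


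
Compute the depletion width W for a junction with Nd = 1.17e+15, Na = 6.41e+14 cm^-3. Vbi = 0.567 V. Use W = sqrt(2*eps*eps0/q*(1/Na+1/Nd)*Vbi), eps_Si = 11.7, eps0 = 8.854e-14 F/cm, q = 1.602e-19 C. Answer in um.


Step 1: 1/Na + 1/Nd = 1/6.41e+14 + 1/1.17e+15 = 2.41476e-15
Step 2: 2*eps*eps0/q = 2*11.7*8.854e-14/1.602e-19 = 1.293281e+07
Step 3: W^2 = 1.293281e+07 * 2.41476e-15 * 0.567 = 1.77072e-08
Step 4: W = sqrt(1.77072e-08) = 1.331e-04 cm = 1.331 um

1.331


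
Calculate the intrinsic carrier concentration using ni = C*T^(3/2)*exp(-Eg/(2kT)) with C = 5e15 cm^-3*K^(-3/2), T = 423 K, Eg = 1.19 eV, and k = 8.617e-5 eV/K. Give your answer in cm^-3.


Step 1: Compute kT = 8.617e-5 * 423 = 0.03644991 eV
Step 2: Exponent = -Eg/(2kT) = -1.19/(2*0.03644991) = -16.32377
Step 3: T^(3/2) = 423^1.5 = 8699.83
Step 4: ni = 5e15 * 8699.83 * exp(-16.32377) = 3.54e+12 cm^-3

3.54e+12


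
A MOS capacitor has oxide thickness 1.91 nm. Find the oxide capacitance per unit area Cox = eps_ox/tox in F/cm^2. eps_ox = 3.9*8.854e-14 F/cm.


Step 1: eps_ox = 3.9 * 8.854e-14 = 3.45306e-13 F/cm
Step 2: tox in cm = 1.91 nm * 1e-7 = 1.9100e-07 cm
Step 3: Cox = 3.45306e-13 / 1.9100e-07 = 1.81e-06 F/cm^2

1.81e-06


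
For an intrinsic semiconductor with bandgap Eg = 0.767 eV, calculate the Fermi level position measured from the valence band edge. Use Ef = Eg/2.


Step 1: For an intrinsic semiconductor, the Fermi level sits at midgap.
Step 2: Ef = Eg / 2 = 0.767 / 2 = 0.3835 eV

0.3835


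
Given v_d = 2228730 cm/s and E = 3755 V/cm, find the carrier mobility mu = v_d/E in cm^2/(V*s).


Step 1: mu = v_d / E
Step 2: mu = 2228730 / 3755
Step 3: mu = 593.54 cm^2/(V*s)

593.54


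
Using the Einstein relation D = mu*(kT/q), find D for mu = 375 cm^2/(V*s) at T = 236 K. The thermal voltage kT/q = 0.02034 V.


Step 1: D = mu * (kT/q)
Step 2: D = 375 * 0.02034
Step 3: D = 7.63 cm^2/s

7.63


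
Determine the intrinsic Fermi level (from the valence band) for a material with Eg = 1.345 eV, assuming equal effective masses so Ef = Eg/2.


Step 1: For an intrinsic semiconductor, the Fermi level sits at midgap.
Step 2: Ef = Eg / 2 = 1.345 / 2 = 0.6725 eV

0.6725


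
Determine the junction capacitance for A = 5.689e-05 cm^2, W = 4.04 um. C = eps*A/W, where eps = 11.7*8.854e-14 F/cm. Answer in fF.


Step 1: eps_Si = 11.7 * 8.854e-14 = 1.035918e-12 F/cm
Step 2: W in cm = 4.04 * 1e-4 = 4.04e-04 cm
Step 3: C = 1.035918e-12 * 5.689e-05 / 4.04e-04 = 1.458747e-13 F
Step 4: C = 145.87 fF

145.87


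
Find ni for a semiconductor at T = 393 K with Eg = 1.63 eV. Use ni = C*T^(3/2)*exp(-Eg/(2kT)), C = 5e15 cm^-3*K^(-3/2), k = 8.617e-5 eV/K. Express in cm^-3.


Step 1: Compute kT = 8.617e-5 * 393 = 0.03386481 eV
Step 2: Exponent = -Eg/(2kT) = -1.63/(2*0.03386481) = -24.06628
Step 3: T^(3/2) = 393^1.5 = 7790.92
Step 4: ni = 5e15 * 7790.92 * exp(-24.06628) = 1.38e+09 cm^-3

1.38e+09


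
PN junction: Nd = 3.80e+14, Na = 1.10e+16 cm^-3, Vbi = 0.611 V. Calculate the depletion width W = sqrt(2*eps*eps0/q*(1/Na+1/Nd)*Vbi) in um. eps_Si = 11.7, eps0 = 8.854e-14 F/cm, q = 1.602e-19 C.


Step 1: 1/Na + 1/Nd = 1/1.10e+16 + 1/3.80e+14 = 2.72249e-15
Step 2: 2*eps*eps0/q = 2*11.7*8.854e-14/1.602e-19 = 1.293281e+07
Step 3: W^2 = 1.293281e+07 * 2.72249e-15 * 0.611 = 2.15130e-08
Step 4: W = sqrt(2.15130e-08) = 1.467e-04 cm = 1.467 um

1.467


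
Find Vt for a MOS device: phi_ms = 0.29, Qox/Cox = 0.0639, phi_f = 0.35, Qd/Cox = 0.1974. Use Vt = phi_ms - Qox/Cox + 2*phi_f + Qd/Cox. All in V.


Step 1: Vt = phi_ms - Qox/Cox + 2*phi_f + Qd/Cox
Step 2: Vt = 0.29 - 0.0639 + 2*0.35 + 0.1974
Step 3: Vt = 0.29 - 0.0639 + 0.7 + 0.1974
Step 4: Vt = 1.1235 V

1.1235


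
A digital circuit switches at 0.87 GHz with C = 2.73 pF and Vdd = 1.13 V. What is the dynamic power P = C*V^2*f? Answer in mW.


Step 1: V^2 = 1.13^2 = 1.2769 V^2
Step 2: P = C*V^2*f = 2.73e-12 F * 1.2769 * 0.87e9 Hz
Step 3: P = 3.03276519e-03 W
Step 4: P = 3.033 mW

3.033


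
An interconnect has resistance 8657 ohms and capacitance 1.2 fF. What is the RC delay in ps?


Step 1: tau = R * C
Step 2: tau = 8657 * 1.2 fF = 8657 * 1.2e-15 F
Step 3: tau = 1.03884e-11 s = 10.3884 ps

10.3884


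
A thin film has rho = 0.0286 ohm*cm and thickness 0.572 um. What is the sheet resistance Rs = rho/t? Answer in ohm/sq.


Step 1: Convert thickness to cm: t = 0.572 um = 5.7200e-05 cm
Step 2: Rs = rho / t = 0.0286 / 5.7200e-05
Step 3: Rs = 500.0 ohm/sq

500.0


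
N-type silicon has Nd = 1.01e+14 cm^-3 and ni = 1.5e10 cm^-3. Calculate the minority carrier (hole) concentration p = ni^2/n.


Step 1: Since Nd >> ni, n ≈ Nd = 1.01e+14 cm^-3
Step 2: p = ni^2 / n = (1.5e10)^2 / 1.01e+14
Step 3: p = 2.25e20 / 1.01e+14 = 2.23e+06 cm^-3

2.23e+06


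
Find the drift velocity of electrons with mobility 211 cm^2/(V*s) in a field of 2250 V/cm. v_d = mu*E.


Step 1: v_d = mu * E
Step 2: v_d = 211 * 2250 = 474750
Step 3: v_d = 4.75e+05 cm/s

4.75e+05


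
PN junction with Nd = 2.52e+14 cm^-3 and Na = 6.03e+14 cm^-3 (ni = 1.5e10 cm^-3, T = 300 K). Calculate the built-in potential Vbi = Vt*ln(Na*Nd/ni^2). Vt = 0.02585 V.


Step 1: Compute Na*Nd/ni^2 = 6.03e+14 * 2.52e+14 / (1.5e10)^2 = 6.7536e+08
Step 2: ln(6.7536e+08) = 20.3308
Step 3: Vbi = 0.02585 * 20.3308 = 0.526 V

0.526


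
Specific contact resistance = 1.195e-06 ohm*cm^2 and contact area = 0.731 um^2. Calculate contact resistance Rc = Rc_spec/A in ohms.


Step 1: Convert area to cm^2: 0.731 um^2 = 7.3100e-09 cm^2
Step 2: Rc = Rc_spec / A = 1.195e-06 / 7.3100e-09
Step 3: Rc = 1.63e+02 ohms

1.63e+02


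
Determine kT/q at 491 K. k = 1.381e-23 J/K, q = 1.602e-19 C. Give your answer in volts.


Step 1: kT = 1.381e-23 * 491 = 6.78071e-21 J
Step 2: Vt = kT/q = 6.78071e-21 / 1.602e-19
Step 3: Vt = 0.04233 V

0.04233


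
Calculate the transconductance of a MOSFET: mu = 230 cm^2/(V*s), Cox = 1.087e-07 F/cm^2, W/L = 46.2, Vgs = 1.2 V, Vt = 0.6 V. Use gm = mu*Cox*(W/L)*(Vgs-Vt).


Step 1: Vov = Vgs - Vt = 1.2 - 0.6 = 0.6 V
Step 2: gm = mu * Cox * (W/L) * Vov
Step 3: gm = 230 * 1.087e-07 * 46.2 * 0.6 = 6.93e-04 S

6.93e-04


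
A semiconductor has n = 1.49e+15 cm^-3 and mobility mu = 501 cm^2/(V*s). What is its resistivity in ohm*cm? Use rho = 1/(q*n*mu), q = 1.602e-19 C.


Step 1: sigma = q * n * mu = 1.602e-19 * 1.49e+15 * 501 = 1.19588e-01 S/cm
Step 2: rho = 1 / sigma = 1 / 1.19588e-01 = 8.362 ohm*cm

8.362


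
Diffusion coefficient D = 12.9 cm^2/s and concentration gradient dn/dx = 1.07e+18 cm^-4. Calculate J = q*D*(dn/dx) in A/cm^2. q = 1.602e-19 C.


Step 1: J = q * D * (dn/dx)
Step 2: J = 1.602e-19 * 12.9 * 1.07e+18
Step 3: J = 2.21e+00 A/cm^2

2.21e+00


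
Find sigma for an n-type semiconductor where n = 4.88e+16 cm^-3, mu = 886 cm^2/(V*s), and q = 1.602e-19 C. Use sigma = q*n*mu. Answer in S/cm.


Step 1: sigma = q * n * mu
Step 2: sigma = 1.602e-19 * 4.88e+16 * 886
Step 3: sigma = 6.927e+00 S/cm

6.927e+00


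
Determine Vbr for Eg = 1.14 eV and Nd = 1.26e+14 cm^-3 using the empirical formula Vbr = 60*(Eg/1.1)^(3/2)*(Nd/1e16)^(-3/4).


Step 1: Eg/1.1 = 1.14/1.1 = 1.036364
Step 2: (Eg/1.1)^1.5 = 1.036364^1.5 = 1.055039
Step 3: (Nd/1e16)^(-0.75) = (0.0126)^(-0.75) = 26.590230
Step 4: Vbr = 60 * 1.055039 * 26.590230 = 1683.2 V

1683.2


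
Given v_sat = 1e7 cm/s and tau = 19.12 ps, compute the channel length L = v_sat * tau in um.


Step 1: tau in seconds = 19.12 ps * 1e-12 = 1.9120e-11 s
Step 2: L = v_sat * tau = 1e7 * 1.9120e-11 = 1.9120e-04 cm
Step 3: L in um = 1.9120e-04 * 1e4 = 1.912 um

1.912


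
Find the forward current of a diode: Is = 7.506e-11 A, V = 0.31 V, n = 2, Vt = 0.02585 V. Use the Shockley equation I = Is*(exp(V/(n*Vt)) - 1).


Step 1: V/(n*Vt) = 0.31/(2*0.02585) = 5.9961
Step 2: exp(5.9961) = 4.0186e+02
Step 3: I = 7.506e-11 * (4.0186e+02 - 1) = 3.01e-08 A

3.01e-08


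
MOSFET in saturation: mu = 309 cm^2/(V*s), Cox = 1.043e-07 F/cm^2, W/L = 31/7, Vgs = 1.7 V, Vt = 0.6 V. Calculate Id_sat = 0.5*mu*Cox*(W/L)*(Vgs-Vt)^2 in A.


Step 1: Overdrive voltage Vov = Vgs - Vt = 1.7 - 0.6 = 1.1 V
Step 2: W/L = 31/7 = 4.42857
Step 3: Id = 0.5 * 309 * 1.043e-07 * 4.42857 * 1.1^2
Step 4: Id = 8.63e-05 A

8.63e-05


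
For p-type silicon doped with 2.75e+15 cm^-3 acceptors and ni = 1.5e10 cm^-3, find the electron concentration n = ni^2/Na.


Step 1: Majority hole concentration p ≈ Na = 2.75e+15 cm^-3
Step 2: n = ni^2 / Na = (1.5e10)^2 / 2.75e+15
Step 3: n = 8.18e+04 cm^-3

8.18e+04


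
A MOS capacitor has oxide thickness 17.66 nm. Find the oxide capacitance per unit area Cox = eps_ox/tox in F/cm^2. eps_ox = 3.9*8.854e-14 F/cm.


Step 1: eps_ox = 3.9 * 8.854e-14 = 3.45306e-13 F/cm
Step 2: tox in cm = 17.66 nm * 1e-7 = 1.7660e-06 cm
Step 3: Cox = 3.45306e-13 / 1.7660e-06 = 1.96e-07 F/cm^2

1.96e-07


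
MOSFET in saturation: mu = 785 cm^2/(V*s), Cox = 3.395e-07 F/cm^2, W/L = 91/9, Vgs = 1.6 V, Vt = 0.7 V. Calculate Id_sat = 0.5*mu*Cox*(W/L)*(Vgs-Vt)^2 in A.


Step 1: Overdrive voltage Vov = Vgs - Vt = 1.6 - 0.7 = 0.9 V
Step 2: W/L = 91/9 = 10.1111
Step 3: Id = 0.5 * 785 * 3.395e-07 * 10.1111 * 0.9^2
Step 4: Id = 1.09e-03 A

1.09e-03


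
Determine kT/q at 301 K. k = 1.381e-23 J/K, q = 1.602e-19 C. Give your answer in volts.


Step 1: kT = 1.381e-23 * 301 = 4.15681e-21 J
Step 2: Vt = kT/q = 4.15681e-21 / 1.602e-19
Step 3: Vt = 0.02595 V

0.02595


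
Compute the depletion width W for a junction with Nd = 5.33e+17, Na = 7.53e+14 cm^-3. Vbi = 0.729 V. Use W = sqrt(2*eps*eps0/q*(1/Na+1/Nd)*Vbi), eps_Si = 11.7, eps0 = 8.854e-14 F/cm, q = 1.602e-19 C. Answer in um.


Step 1: 1/Na + 1/Nd = 1/7.53e+14 + 1/5.33e+17 = 1.32990e-15
Step 2: 2*eps*eps0/q = 2*11.7*8.854e-14/1.602e-19 = 1.293281e+07
Step 3: W^2 = 1.293281e+07 * 1.32990e-15 * 0.729 = 1.25383e-08
Step 4: W = sqrt(1.25383e-08) = 1.120e-04 cm = 1.12 um

1.12


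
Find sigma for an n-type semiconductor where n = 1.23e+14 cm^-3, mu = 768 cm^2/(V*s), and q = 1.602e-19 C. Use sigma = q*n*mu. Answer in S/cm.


Step 1: sigma = q * n * mu
Step 2: sigma = 1.602e-19 * 1.23e+14 * 768
Step 3: sigma = 1.513e-02 S/cm

1.513e-02


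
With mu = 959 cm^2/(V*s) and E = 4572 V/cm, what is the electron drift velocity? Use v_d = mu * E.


Step 1: v_d = mu * E
Step 2: v_d = 959 * 4572 = 4384548
Step 3: v_d = 4.38e+06 cm/s

4.38e+06


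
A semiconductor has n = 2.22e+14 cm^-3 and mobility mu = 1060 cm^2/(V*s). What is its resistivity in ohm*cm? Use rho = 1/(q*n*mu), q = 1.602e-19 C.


Step 1: sigma = q * n * mu = 1.602e-19 * 2.22e+14 * 1060 = 3.76983e-02 S/cm
Step 2: rho = 1 / sigma = 1 / 3.76983e-02 = 26.53 ohm*cm

26.53


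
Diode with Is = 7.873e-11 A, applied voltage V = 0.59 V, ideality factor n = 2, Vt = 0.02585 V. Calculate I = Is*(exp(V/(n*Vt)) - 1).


Step 1: V/(n*Vt) = 0.59/(2*0.02585) = 11.4120
Step 2: exp(11.4120) = 9.0400e+04
Step 3: I = 7.873e-11 * (9.0400e+04 - 1) = 7.12e-06 A

7.12e-06


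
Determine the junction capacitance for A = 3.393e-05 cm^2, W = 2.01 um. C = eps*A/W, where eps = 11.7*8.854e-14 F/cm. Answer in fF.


Step 1: eps_Si = 11.7 * 8.854e-14 = 1.035918e-12 F/cm
Step 2: W in cm = 2.01 * 1e-4 = 2.01e-04 cm
Step 3: C = 1.035918e-12 * 3.393e-05 / 2.01e-04 = 1.748691e-13 F
Step 4: C = 174.87 fF

174.87


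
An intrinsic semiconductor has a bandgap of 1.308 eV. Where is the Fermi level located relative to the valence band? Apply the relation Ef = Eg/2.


Step 1: For an intrinsic semiconductor, the Fermi level sits at midgap.
Step 2: Ef = Eg / 2 = 1.308 / 2 = 0.654 eV

0.654


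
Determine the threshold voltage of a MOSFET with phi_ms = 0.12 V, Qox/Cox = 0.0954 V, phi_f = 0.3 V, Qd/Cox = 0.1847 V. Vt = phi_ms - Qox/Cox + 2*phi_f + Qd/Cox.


Step 1: Vt = phi_ms - Qox/Cox + 2*phi_f + Qd/Cox
Step 2: Vt = 0.12 - 0.0954 + 2*0.3 + 0.1847
Step 3: Vt = 0.12 - 0.0954 + 0.6 + 0.1847
Step 4: Vt = 0.8093 V

0.8093


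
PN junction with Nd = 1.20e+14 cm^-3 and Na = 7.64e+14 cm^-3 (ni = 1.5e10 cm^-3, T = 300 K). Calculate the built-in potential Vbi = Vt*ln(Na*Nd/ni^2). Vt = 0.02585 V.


Step 1: Compute Na*Nd/ni^2 = 7.64e+14 * 1.20e+14 / (1.5e10)^2 = 4.0747e+08
Step 2: ln(4.0747e+08) = 19.8255
Step 3: Vbi = 0.02585 * 19.8255 = 0.512 V

0.512


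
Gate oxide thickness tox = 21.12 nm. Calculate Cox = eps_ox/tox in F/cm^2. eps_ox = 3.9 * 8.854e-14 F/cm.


Step 1: eps_ox = 3.9 * 8.854e-14 = 3.45306e-13 F/cm
Step 2: tox in cm = 21.12 nm * 1e-7 = 2.1120e-06 cm
Step 3: Cox = 3.45306e-13 / 2.1120e-06 = 1.63e-07 F/cm^2

1.63e-07


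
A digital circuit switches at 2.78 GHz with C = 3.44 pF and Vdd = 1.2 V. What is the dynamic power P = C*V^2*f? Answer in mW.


Step 1: V^2 = 1.2^2 = 1.44 V^2
Step 2: P = C*V^2*f = 3.44e-12 F * 1.44 * 2.78e9 Hz
Step 3: P = 1.3771008e-02 W
Step 4: P = 13.771 mW

13.771


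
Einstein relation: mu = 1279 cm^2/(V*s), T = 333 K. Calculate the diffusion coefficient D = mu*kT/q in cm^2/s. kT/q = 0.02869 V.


Step 1: D = mu * (kT/q)
Step 2: D = 1279 * 0.02869
Step 3: D = 36.69 cm^2/s

36.69


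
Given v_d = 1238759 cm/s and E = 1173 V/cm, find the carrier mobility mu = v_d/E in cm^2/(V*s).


Step 1: mu = v_d / E
Step 2: mu = 1238759 / 1173
Step 3: mu = 1056.06 cm^2/(V*s)

1056.06


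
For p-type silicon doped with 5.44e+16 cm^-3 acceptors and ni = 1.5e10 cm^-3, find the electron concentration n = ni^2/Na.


Step 1: Majority hole concentration p ≈ Na = 5.44e+16 cm^-3
Step 2: n = ni^2 / Na = (1.5e10)^2 / 5.44e+16
Step 3: n = 4.14e+03 cm^-3

4.14e+03


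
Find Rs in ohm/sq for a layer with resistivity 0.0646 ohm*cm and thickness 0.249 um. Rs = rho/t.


Step 1: Convert thickness to cm: t = 0.249 um = 2.4900e-05 cm
Step 2: Rs = rho / t = 0.0646 / 2.4900e-05
Step 3: Rs = 2594.4 ohm/sq

2594.4


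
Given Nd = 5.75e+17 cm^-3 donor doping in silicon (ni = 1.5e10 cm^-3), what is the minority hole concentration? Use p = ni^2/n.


Step 1: Since Nd >> ni, n ≈ Nd = 5.75e+17 cm^-3
Step 2: p = ni^2 / n = (1.5e10)^2 / 5.75e+17
Step 3: p = 2.25e20 / 5.75e+17 = 3.91e+02 cm^-3

3.91e+02


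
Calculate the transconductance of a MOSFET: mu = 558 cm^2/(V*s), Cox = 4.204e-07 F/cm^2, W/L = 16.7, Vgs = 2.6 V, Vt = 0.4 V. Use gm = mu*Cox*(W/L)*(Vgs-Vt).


Step 1: Vov = Vgs - Vt = 2.6 - 0.4 = 2.2 V
Step 2: gm = mu * Cox * (W/L) * Vov
Step 3: gm = 558 * 4.204e-07 * 16.7 * 2.2 = 8.62e-03 S

8.62e-03


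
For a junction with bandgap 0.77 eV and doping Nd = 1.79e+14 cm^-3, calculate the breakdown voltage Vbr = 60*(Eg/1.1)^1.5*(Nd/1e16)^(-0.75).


Step 1: Eg/1.1 = 0.77/1.1 = 0.700000
Step 2: (Eg/1.1)^1.5 = 0.700000^1.5 = 0.585662
Step 3: (Nd/1e16)^(-0.75) = (0.0179)^(-0.75) = 20.434322
Step 4: Vbr = 60 * 0.585662 * 20.434322 = 718.1 V

718.1


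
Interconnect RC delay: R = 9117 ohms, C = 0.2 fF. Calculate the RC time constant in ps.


Step 1: tau = R * C
Step 2: tau = 9117 * 0.2 fF = 9117 * 2.0e-16 F
Step 3: tau = 1.8234e-12 s = 1.8234 ps

1.8234


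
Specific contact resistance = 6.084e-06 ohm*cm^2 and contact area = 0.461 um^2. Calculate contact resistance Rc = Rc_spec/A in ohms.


Step 1: Convert area to cm^2: 0.461 um^2 = 4.6100e-09 cm^2
Step 2: Rc = Rc_spec / A = 6.084e-06 / 4.6100e-09
Step 3: Rc = 1.32e+03 ohms

1.32e+03


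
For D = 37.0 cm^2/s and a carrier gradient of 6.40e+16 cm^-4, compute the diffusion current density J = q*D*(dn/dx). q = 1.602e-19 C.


Step 1: J = q * D * (dn/dx)
Step 2: J = 1.602e-19 * 37.0 * 6.40e+16
Step 3: J = 3.79e-01 A/cm^2

3.79e-01


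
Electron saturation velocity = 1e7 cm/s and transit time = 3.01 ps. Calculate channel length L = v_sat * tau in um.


Step 1: tau in seconds = 3.01 ps * 1e-12 = 3.0100e-12 s
Step 2: L = v_sat * tau = 1e7 * 3.0100e-12 = 3.0100e-05 cm
Step 3: L in um = 3.0100e-05 * 1e4 = 0.301 um

0.301


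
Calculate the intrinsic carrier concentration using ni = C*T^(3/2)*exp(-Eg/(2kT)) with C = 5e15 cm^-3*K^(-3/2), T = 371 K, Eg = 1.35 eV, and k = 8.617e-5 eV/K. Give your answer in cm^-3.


Step 1: Compute kT = 8.617e-5 * 371 = 0.03196907 eV
Step 2: Exponent = -Eg/(2kT) = -1.35/(2*0.03196907) = -21.11416
Step 3: T^(3/2) = 371^1.5 = 7145.96
Step 4: ni = 5e15 * 7145.96 * exp(-21.11416) = 2.42e+10 cm^-3

2.42e+10


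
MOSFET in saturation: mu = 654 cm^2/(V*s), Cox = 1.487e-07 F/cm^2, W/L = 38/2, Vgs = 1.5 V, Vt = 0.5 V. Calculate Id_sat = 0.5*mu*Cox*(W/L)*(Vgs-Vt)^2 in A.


Step 1: Overdrive voltage Vov = Vgs - Vt = 1.5 - 0.5 = 1.0 V
Step 2: W/L = 38/2 = 19
Step 3: Id = 0.5 * 654 * 1.487e-07 * 19 * 1.0^2
Step 4: Id = 9.24e-04 A

9.24e-04


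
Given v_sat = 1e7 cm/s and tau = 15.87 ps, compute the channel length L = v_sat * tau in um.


Step 1: tau in seconds = 15.87 ps * 1e-12 = 1.5870e-11 s
Step 2: L = v_sat * tau = 1e7 * 1.5870e-11 = 1.5870e-04 cm
Step 3: L in um = 1.5870e-04 * 1e4 = 1.587 um

1.587


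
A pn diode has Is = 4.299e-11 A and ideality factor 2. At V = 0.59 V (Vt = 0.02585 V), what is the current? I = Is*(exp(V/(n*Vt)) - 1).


Step 1: V/(n*Vt) = 0.59/(2*0.02585) = 11.4120
Step 2: exp(11.4120) = 9.0400e+04
Step 3: I = 4.299e-11 * (9.0400e+04 - 1) = 3.89e-06 A

3.89e-06


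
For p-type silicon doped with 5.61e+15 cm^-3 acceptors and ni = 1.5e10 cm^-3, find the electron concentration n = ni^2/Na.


Step 1: Majority hole concentration p ≈ Na = 5.61e+15 cm^-3
Step 2: n = ni^2 / Na = (1.5e10)^2 / 5.61e+15
Step 3: n = 4.01e+04 cm^-3

4.01e+04


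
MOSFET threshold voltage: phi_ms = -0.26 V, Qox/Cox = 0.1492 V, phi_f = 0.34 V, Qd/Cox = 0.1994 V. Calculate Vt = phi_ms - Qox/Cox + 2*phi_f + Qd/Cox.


Step 1: Vt = phi_ms - Qox/Cox + 2*phi_f + Qd/Cox
Step 2: Vt = -0.26 - 0.1492 + 2*0.34 + 0.1994
Step 3: Vt = -0.26 - 0.1492 + 0.68 + 0.1994
Step 4: Vt = 0.4702 V

0.4702


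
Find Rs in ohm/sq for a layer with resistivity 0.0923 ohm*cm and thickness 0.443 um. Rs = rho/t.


Step 1: Convert thickness to cm: t = 0.443 um = 4.4300e-05 cm
Step 2: Rs = rho / t = 0.0923 / 4.4300e-05
Step 3: Rs = 2083.5 ohm/sq

2083.5


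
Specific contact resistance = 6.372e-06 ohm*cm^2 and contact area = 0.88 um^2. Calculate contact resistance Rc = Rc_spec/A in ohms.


Step 1: Convert area to cm^2: 0.88 um^2 = 8.8000e-09 cm^2
Step 2: Rc = Rc_spec / A = 6.372e-06 / 8.8000e-09
Step 3: Rc = 7.24e+02 ohms

7.24e+02


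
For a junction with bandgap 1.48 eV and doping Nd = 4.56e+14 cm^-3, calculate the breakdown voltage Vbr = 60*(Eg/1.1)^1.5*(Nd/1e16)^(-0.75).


Step 1: Eg/1.1 = 1.48/1.1 = 1.345455
Step 2: (Eg/1.1)^1.5 = 1.345455^1.5 = 1.560644
Step 3: (Nd/1e16)^(-0.75) = (0.0456)^(-0.75) = 10.133894
Step 4: Vbr = 60 * 1.560644 * 10.133894 = 948.9 V

948.9


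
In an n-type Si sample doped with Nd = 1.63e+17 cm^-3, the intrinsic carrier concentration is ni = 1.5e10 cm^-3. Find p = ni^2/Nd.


Step 1: Since Nd >> ni, n ≈ Nd = 1.63e+17 cm^-3
Step 2: p = ni^2 / n = (1.5e10)^2 / 1.63e+17
Step 3: p = 2.25e20 / 1.63e+17 = 1.38e+03 cm^-3

1.38e+03


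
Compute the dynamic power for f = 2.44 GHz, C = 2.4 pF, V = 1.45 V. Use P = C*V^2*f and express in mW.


Step 1: V^2 = 1.45^2 = 2.1025 V^2
Step 2: P = C*V^2*f = 2.4e-12 F * 2.1025 * 2.44e9 Hz
Step 3: P = 1.231224e-02 W
Step 4: P = 12.312 mW

12.312


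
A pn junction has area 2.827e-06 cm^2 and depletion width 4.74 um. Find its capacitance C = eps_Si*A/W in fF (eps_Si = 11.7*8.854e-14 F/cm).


Step 1: eps_Si = 11.7 * 8.854e-14 = 1.035918e-12 F/cm
Step 2: W in cm = 4.74 * 1e-4 = 4.74e-04 cm
Step 3: C = 1.035918e-12 * 2.827e-06 / 4.74e-04 = 6.178355e-15 F
Step 4: C = 6.18 fF

6.18


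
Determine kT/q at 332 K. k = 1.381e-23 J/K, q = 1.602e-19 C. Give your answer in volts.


Step 1: kT = 1.381e-23 * 332 = 4.58492e-21 J
Step 2: Vt = kT/q = 4.58492e-21 / 1.602e-19
Step 3: Vt = 0.02862 V

0.02862


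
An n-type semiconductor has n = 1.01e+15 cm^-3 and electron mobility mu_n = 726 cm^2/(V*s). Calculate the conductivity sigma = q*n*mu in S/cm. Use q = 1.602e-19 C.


Step 1: sigma = q * n * mu
Step 2: sigma = 1.602e-19 * 1.01e+15 * 726
Step 3: sigma = 1.175e-01 S/cm

1.175e-01


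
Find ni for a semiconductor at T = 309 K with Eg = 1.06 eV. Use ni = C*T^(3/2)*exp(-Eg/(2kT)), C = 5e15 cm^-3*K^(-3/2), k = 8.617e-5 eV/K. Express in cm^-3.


Step 1: Compute kT = 8.617e-5 * 309 = 0.02662653 eV
Step 2: Exponent = -Eg/(2kT) = -1.06/(2*0.02662653) = -19.90496
Step 3: T^(3/2) = 309^1.5 = 5431.72
Step 4: ni = 5e15 * 5431.72 * exp(-19.90496) = 6.16e+10 cm^-3

6.16e+10


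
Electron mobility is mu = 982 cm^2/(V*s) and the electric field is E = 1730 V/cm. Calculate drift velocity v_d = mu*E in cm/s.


Step 1: v_d = mu * E
Step 2: v_d = 982 * 1730 = 1698860
Step 3: v_d = 1.70e+06 cm/s

1.70e+06


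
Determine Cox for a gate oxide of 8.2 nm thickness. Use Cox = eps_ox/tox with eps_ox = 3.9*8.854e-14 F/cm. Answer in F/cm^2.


Step 1: eps_ox = 3.9 * 8.854e-14 = 3.45306e-13 F/cm
Step 2: tox in cm = 8.2 nm * 1e-7 = 8.2000e-07 cm
Step 3: Cox = 3.45306e-13 / 8.2000e-07 = 4.21e-07 F/cm^2

4.21e-07


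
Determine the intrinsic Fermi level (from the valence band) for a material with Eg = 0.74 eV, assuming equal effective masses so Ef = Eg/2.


Step 1: For an intrinsic semiconductor, the Fermi level sits at midgap.
Step 2: Ef = Eg / 2 = 0.74 / 2 = 0.37 eV

0.37


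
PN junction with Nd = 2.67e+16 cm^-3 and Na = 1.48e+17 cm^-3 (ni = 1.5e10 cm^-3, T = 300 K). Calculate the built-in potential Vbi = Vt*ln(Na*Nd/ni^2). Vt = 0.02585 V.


Step 1: Compute Na*Nd/ni^2 = 1.48e+17 * 2.67e+16 / (1.5e10)^2 = 1.7563e+13
Step 2: ln(1.7563e+13) = 30.4968
Step 3: Vbi = 0.02585 * 30.4968 = 0.788 V

0.788
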